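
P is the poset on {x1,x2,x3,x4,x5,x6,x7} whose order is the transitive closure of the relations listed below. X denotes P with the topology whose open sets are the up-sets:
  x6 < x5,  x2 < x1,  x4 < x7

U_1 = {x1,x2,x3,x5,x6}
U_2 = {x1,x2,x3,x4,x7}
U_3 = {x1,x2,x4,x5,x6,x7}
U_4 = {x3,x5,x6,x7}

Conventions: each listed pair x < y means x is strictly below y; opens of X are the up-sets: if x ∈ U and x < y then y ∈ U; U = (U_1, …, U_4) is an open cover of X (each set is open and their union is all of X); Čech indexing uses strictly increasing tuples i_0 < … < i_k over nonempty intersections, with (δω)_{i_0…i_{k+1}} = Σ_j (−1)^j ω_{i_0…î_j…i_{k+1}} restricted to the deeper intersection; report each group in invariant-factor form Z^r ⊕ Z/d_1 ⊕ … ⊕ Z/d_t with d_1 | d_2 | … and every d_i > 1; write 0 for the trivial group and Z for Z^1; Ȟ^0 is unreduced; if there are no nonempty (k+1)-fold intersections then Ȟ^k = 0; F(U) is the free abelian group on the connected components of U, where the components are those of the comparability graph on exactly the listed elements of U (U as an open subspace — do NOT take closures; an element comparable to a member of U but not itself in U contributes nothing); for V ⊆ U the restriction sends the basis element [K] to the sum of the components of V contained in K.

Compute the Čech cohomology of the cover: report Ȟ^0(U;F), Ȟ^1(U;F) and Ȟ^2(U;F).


intersection data:
  U12={x1,x2,x3} U13={x1,x2,x5,x6} U14={x3,x5,x6} U23={x1,x2,x4,x7} U24={x3,x7} U34={x5,x6,x7}
  U123={x1,x2} U124={x3} U134={x5,x6} U234={x7}
components per intersection:
  U1: {x1,x2} {x3} {x5,x6}
  U2: {x1,x2} {x3} {x4,x7}
  U3: {x1,x2} {x4,x7} {x5,x6}
  U4: {x3} {x5,x6} {x7}
  U12: {x1,x2} {x3}
  U13: {x1,x2} {x5,x6}
  U14: {x3} {x5,x6}
  U23: {x1,x2} {x4,x7}
  U24: {x3} {x7}
  U34: {x5,x6} {x7}
  U123: {x1,x2}
  U124: {x3}
  U134: {x5,x6}
  U234: {x7}
C dims 12,12,4; δ0: rk 8, SNF 1^8; δ1: rk 4, SNF 1^4
Ȟ^0 = (12 − 8) − 0 = 4, so Ȟ^0 ≅ Z^4
Ȟ^1 = (12 − 4) − 8 = 0, so Ȟ^1 ≅ 0
Ȟ^2 = (4 − 0) − 4 = 0, so Ȟ^2 ≅ 0

Ȟ^0 ≅ Z^4, Ȟ^1 ≅ 0 and Ȟ^2 ≅ 0


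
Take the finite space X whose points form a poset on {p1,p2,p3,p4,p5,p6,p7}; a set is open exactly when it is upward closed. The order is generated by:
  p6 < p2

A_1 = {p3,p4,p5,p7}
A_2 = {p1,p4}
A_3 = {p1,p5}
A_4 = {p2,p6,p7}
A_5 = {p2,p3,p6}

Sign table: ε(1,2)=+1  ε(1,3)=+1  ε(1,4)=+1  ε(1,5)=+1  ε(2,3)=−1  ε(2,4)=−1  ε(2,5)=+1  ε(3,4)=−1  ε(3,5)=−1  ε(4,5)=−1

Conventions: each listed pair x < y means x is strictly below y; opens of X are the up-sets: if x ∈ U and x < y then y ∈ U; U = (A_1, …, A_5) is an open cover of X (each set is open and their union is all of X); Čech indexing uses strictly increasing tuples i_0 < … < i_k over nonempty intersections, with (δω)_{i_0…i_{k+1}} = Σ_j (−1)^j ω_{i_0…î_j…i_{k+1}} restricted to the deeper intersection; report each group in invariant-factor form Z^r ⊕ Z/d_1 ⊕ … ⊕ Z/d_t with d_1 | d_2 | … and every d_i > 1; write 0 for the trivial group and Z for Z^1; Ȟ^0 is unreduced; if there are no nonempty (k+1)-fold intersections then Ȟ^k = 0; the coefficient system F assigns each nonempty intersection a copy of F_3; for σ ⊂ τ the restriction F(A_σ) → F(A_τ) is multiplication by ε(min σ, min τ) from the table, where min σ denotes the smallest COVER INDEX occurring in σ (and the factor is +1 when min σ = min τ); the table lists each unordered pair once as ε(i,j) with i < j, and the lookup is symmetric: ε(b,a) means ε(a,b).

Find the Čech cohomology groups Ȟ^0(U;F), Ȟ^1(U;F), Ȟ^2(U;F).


nonempty overlaps:
  A12={p4} A13={p5} A14={p7} A15={p3} A23={p1} A45={p2,p6}
C dims 5,6; δ0: rk_F3 5
degree 0: 5−5−0 = 0 → Ȟ^0 ≅ 0
degree 1: 6−0−5 = 1 → Ȟ^1 ≅ Z/3
degree 2: 0−0−0 = 0 → Ȟ^2 ≅ 0

Ȟ^0 = 0,  Ȟ^1 = Z/3,  Ȟ^2 = 0


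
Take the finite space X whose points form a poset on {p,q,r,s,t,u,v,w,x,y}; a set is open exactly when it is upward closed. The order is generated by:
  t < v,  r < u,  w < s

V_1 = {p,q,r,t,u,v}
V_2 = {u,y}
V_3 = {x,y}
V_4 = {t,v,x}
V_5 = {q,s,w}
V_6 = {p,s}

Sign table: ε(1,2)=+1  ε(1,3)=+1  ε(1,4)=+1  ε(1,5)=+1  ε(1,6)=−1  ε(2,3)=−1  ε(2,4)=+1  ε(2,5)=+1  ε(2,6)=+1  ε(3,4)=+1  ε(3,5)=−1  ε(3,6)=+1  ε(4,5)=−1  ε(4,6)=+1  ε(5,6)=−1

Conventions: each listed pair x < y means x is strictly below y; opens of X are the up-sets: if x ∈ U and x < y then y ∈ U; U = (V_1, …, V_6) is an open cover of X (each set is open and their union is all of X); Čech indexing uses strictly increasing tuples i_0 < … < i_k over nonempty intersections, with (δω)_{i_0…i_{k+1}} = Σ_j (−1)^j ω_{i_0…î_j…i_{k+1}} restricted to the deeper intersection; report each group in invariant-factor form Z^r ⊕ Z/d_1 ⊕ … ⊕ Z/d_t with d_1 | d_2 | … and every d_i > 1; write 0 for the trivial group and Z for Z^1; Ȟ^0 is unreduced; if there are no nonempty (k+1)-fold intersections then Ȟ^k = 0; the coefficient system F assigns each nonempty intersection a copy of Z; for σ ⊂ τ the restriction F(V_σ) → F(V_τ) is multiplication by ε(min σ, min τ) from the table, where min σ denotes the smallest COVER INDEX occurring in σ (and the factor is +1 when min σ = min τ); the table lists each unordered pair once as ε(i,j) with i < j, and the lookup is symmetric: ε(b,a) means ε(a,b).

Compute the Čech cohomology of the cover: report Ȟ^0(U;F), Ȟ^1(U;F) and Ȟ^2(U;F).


Ȟ^0 = 0; Ȟ^1 = Z ⊕ Z/2; Ȟ^2 = 0

nerve simplices:
  V12={u} V14={t,v} V15={q} V16={p} V23={y} V34={x} V56={s}
C dims 6,7; δ0: rk 6, SNF 1^5·2
degree 0: 6−6−0 = 0 → Ȟ^0 ≅ 0
degree 1: 7−0−6 = 1 plus torsion [2] → Ȟ^1 ≅ Z ⊕ Z/2
degree 2: 0−0−0 = 0 → Ȟ^2 ≅ 0


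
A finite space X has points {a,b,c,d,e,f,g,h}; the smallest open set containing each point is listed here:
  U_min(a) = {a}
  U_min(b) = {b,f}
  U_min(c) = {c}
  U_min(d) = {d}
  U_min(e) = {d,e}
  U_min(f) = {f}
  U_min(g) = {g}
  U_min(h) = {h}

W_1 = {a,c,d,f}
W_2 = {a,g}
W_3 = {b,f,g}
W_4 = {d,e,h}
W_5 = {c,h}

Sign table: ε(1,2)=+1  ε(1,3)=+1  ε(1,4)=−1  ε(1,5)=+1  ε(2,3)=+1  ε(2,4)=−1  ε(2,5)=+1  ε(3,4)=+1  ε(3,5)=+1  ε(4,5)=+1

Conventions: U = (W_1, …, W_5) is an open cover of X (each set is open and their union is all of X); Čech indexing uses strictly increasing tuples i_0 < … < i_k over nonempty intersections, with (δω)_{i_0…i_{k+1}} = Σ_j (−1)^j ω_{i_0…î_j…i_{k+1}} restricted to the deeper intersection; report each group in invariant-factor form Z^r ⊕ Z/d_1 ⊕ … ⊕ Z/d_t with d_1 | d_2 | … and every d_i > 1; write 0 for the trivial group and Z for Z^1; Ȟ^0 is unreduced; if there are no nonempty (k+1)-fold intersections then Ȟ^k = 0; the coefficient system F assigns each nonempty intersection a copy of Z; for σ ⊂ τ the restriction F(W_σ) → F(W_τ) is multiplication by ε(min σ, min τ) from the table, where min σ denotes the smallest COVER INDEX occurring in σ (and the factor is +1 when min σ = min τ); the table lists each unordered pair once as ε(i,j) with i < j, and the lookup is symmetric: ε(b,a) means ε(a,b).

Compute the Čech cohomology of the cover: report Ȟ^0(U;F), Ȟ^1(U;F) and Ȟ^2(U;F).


nerve of the cover:
  W12={a} W13={f} W14={d} W15={c} W23={g} W45={h}
C dims 5,6; δ0: rk 5, SNF 1^4·2
Ȟ^0 = (5 − 5) − 0 = 0, so Ȟ^0 ≅ 0
Ȟ^1 = (6 − 0) − 5 = 1 plus torsion [2], so Ȟ^1 ≅ Z ⊕ Z/2
Ȟ^2 = (0 − 0) − 0 = 0, so Ȟ^2 ≅ 0

Ȟ^0 ≅ 0, Ȟ^1 ≅ Z ⊕ Z/2 and Ȟ^2 ≅ 0


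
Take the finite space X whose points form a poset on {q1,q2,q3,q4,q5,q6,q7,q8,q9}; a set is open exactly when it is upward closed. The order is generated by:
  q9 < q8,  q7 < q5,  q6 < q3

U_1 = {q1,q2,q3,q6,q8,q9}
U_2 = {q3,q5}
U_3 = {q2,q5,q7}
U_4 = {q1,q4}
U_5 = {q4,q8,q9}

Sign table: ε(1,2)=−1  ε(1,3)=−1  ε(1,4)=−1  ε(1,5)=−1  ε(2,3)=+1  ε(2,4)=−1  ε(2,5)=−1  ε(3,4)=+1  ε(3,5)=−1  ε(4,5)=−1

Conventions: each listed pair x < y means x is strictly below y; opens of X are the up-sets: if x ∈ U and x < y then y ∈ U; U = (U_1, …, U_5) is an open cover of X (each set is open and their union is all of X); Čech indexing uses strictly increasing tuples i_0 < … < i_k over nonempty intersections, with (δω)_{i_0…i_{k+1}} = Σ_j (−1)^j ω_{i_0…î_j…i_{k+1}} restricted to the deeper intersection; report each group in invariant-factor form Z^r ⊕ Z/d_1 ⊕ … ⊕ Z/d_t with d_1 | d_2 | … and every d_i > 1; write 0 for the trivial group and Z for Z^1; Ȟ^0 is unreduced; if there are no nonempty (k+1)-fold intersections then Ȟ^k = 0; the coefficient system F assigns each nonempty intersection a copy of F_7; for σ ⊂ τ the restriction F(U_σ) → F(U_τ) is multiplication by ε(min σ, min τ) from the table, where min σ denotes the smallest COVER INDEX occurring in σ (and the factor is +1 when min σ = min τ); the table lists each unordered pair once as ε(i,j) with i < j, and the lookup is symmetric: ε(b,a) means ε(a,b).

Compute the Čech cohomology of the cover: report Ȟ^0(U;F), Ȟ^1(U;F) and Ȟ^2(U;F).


nonempty overlaps:
  U12={q3} U13={q2} U14={q1} U15={q8,q9} U23={q5} U45={q4}
C dims 5,6; δ0: rk_F7 5
degree 0: 5−5−0 = 0 → Ȟ^0 ≅ 0
degree 1: 6−0−5 = 1 → Ȟ^1 ≅ Z/7
degree 2: 0−0−0 = 0 → Ȟ^2 ≅ 0

Ȟ^0 = 0,  Ȟ^1 = Z/7,  Ȟ^2 = 0


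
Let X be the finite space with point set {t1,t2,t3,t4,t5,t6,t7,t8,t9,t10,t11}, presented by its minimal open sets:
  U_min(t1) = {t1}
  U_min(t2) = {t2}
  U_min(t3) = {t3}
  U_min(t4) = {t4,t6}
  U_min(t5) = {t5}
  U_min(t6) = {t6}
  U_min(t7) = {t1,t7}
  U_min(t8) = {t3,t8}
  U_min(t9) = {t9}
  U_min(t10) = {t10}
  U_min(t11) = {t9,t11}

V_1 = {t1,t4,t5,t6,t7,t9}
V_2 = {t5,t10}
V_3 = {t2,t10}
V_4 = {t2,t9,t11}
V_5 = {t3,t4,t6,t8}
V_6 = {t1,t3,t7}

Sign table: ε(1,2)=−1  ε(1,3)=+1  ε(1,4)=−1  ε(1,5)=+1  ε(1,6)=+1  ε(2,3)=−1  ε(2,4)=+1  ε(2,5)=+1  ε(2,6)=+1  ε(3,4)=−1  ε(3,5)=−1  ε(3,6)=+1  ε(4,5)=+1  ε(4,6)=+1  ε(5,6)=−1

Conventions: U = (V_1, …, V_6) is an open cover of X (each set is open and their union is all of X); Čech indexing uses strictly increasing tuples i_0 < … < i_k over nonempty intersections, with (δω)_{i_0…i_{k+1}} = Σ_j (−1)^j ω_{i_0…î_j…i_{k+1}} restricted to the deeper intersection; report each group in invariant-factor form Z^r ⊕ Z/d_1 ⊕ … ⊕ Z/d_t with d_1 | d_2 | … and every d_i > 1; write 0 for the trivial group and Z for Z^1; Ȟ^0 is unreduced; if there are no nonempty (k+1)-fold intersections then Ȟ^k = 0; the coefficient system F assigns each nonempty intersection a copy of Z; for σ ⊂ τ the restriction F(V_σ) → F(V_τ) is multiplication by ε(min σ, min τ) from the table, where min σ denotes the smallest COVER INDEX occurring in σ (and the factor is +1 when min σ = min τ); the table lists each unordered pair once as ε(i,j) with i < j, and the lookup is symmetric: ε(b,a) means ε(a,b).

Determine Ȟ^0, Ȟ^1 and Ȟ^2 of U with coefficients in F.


nerve simplices:
  V12={t5} V14={t9} V15={t4,t6} V16={t1,t7} V23={t10} V34={t2} V56={t3}
C dims 6,7; δ0: rk 6, SNF 1^5·2
degree 0: 6−6−0 = 0 → Ȟ^0 ≅ 0
degree 1: 7−0−6 = 1 plus torsion [2] → Ȟ^1 ≅ Z ⊕ Z/2
degree 2: 0−0−0 = 0 → Ȟ^2 ≅ 0

Ȟ^0 = 0,  Ȟ^1 = Z ⊕ Z/2,  Ȟ^2 = 0


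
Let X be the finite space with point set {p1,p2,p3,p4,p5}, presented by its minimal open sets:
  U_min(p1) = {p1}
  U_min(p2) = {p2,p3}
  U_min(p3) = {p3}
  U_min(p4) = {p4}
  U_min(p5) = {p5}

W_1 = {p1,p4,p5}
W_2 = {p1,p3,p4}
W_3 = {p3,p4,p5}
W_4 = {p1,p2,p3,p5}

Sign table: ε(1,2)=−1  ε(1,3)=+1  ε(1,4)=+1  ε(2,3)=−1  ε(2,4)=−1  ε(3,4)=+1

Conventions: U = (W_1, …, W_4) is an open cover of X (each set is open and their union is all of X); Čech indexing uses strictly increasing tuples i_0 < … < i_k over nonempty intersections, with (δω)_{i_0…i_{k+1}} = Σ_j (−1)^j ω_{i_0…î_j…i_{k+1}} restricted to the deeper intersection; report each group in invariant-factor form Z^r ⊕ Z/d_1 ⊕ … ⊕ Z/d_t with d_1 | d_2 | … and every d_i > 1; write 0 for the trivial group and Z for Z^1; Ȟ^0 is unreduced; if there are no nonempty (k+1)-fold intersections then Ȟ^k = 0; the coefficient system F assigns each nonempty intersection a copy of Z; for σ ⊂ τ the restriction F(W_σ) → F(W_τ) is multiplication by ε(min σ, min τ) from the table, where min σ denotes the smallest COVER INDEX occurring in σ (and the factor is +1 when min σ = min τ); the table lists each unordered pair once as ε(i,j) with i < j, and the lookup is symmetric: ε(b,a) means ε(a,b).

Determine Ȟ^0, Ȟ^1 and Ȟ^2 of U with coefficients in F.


Ȟ^0 = Z, Ȟ^1 = 0, Ȟ^2 = Z

nonempty intersections:
  W12={p1,p4} W13={p4,p5} W14={p1,p5} W23={p3,p4} W24={p1,p3} W34={p3,p5}
  W123={p4} W124={p1} W134={p5} W234={p3}
C dims 4,6,4; δ0: rk 3, SNF 1^3; δ1: rk 3, SNF 1^3
Ȟ^0: (4−3)−0=1 ⇒ Z
Ȟ^1: (6−3)−3=0 ⇒ 0
Ȟ^2: (4−0)−3=1 ⇒ Z


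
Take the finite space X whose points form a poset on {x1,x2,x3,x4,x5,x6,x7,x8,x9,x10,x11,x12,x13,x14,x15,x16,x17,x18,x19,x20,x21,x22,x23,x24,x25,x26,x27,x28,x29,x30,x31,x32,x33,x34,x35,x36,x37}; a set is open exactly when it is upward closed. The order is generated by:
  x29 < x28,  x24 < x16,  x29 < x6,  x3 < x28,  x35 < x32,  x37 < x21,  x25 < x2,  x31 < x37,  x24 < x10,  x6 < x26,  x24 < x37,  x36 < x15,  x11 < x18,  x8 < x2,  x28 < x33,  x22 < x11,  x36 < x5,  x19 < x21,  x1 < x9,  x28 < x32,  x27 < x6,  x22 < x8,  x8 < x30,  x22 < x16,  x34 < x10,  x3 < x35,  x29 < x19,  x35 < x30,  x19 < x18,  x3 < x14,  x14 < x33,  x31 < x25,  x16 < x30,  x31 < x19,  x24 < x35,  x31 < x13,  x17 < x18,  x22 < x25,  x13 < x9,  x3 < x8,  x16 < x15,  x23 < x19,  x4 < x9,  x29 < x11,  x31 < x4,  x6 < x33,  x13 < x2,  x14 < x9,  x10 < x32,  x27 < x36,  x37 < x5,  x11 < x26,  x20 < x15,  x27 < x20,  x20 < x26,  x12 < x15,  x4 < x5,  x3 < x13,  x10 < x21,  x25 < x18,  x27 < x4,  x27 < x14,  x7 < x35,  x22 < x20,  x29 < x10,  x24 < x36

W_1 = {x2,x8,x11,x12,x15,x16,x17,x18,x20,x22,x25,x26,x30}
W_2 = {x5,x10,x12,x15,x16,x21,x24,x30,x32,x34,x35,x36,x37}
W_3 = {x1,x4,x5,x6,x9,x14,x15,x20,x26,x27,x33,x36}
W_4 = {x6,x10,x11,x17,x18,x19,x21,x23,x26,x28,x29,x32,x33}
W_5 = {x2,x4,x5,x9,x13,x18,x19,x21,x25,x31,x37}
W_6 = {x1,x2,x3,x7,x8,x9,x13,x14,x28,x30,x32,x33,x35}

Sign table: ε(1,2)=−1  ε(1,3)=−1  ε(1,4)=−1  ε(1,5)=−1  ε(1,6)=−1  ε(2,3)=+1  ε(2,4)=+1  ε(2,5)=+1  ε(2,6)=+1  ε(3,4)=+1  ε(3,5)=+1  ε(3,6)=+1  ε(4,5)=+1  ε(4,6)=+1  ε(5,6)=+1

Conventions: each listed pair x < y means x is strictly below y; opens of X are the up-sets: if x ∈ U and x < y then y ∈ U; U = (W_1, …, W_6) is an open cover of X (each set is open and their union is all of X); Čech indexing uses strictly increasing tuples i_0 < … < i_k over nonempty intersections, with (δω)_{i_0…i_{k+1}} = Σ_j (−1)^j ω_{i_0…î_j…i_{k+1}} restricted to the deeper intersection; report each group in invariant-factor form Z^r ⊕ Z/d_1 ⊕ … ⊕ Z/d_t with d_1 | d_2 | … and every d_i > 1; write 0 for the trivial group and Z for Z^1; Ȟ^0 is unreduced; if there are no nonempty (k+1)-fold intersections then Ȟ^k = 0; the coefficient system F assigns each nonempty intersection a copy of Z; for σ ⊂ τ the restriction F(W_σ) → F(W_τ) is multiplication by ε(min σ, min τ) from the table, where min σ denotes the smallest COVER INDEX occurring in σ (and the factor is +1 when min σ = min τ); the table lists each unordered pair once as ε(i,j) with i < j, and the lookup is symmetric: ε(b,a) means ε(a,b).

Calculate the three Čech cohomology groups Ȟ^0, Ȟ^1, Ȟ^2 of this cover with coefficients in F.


nonempty overlaps:
  W12={x12,x15,x16,x30} W13={x15,x20,x26} W14={x11,x17,x18,x26} W15={x2,x18,x25} W16={x2,x8,x30} W23={x5,x15,x36} W24={x10,x21,x32} W25={x5,x21,x37} W26={x30,x32,x35} W34={x6,x26,x33} W35={x4,x5,x9} W36={x1,x9,x14,x33} W45={x18,x19,x21} W46={x28,x32,x33} W56={x2,x9,x13}
  W123={x15} W126={x30} W134={x26} W145={x18} W156={x2} W235={x5} W245={x21} W246={x32} W346={x33} W356={x9}
C dims 6,15,10; δ0: rk 5, SNF 1^5; δ1: rk 10, SNF 1^9·2
degree 0: 6−5−0 = 1 → Ȟ^0 ≅ Z
degree 1: 15−10−5 = 0 → Ȟ^1 ≅ 0
degree 2: 10−0−10 = 0 plus torsion [2] → Ȟ^2 ≅ Z/2

Ȟ^0(U;F) ≅ Z, Ȟ^1(U;F) ≅ 0, Ȟ^2(U;F) ≅ Z/2


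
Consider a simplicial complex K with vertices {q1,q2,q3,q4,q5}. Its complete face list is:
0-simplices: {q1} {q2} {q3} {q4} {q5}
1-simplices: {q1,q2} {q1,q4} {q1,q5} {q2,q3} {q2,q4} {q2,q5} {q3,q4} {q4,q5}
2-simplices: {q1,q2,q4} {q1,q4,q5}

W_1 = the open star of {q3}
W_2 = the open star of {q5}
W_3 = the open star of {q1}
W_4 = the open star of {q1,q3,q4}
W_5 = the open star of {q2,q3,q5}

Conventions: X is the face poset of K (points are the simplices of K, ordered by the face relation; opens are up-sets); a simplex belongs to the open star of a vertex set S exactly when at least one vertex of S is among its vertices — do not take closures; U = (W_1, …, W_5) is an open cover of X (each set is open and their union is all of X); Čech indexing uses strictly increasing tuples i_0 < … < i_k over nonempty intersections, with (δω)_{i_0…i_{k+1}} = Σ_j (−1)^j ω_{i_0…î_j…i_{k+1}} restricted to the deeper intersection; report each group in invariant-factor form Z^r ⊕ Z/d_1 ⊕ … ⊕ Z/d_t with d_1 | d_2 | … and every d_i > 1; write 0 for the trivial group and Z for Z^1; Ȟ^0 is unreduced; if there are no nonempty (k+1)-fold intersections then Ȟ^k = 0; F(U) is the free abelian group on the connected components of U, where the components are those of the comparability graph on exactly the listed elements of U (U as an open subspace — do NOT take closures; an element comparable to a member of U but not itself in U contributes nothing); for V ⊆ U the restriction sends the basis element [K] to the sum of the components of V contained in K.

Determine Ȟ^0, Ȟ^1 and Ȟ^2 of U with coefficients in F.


Ȟ^0 = Z; Ȟ^1 = Z^2; Ȟ^2 = 0

intersection data:
  W1={{q3},{q2,q3},{q3,q4}} W2={{q5},{q1,q5},{q2,q5},{q4,q5},{q1,q4,q5}} W3={{q1},{q1,q2},{q1,q4},{q1,q5},{q1,q2,q4},{q1,q4,q5}} W4={{q1},{q3},{q4},{q1,q2},{q1,q4},{q1,q5},{q2,q3},{q2,q4},{q3,q4},{q4,q5},{q1,q2,q4},{q1,q4,q5}} W5={{q2},{q3},{q5},{q1,q2},{q1,q5},{q2,q3},{q2,q4},{q2,q5},{q3,q4},{q4,q5},{q1,q2,q4},{q1,q4,q5}}
  W14={{q3},{q2,q3},{q3,q4}} W15={{q3},{q2,q3},{q3,q4}} W23={{q1,q5},{q1,q4,q5}} W24={{q1,q5},{q4,q5},{q1,q4,q5}} W25={{q5},{q1,q5},{q2,q5},{q4,q5},{q1,q4,q5}} W34={{q1},{q1,q2},{q1,q4},{q1,q5},{q1,q2,q4},{q1,q4,q5}} W35={{q1,q2},{q1,q5},{q1,q2,q4},{q1,q4,q5}} W45={{q3},{q1,q2},{q1,q5},{q2,q3},{q2,q4},{q3,q4},{q4,q5},{q1,q2,q4},{q1,q4,q5}}
  W145={{q3},{q2,q3},{q3,q4}} W234={{q1,q5},{q1,q4,q5}} W235={{q1,q5},{q1,q4,q5}} W245={{q1,q5},{q4,q5},{q1,q4,q5}} W345={{q1,q2},{q1,q5},{q1,q2,q4},{q1,q4,q5}}
  W2345={{q1,q5},{q1,q4,q5}}
components per intersection:
  W1: {{q3},{q2,q3},{q3,q4}}
  W2: {{q5},{q1,q5},{q2,q5},{q4,q5},{q1,q4,q5}}
  W3: {{q1},{q1,q2},{q1,q4},{q1,q5},{q1,q2,q4},{q1,q4,q5}}
  W4: {{q1},{q3},{q4},{q1,q2},{q1,q4},{q1,q5},{q2,q3},{q2,q4},{q3,q4},{q4,q5},{q1,q2,q4},{q1,q4,q5}}
  W5: {{q2},{q3},{q5},{q1,q2},{q1,q5},{q2,q3},{q2,q4},{q2,q5},{q3,q4},{q4,q5},{q1,q2,q4},{q1,q4,q5}}
  W14: {{q3},{q2,q3},{q3,q4}}
  W15: {{q3},{q2,q3},{q3,q4}}
  W23: {{q1,q5},{q1,q4,q5}}
  W24: {{q1,q5},{q4,q5},{q1,q4,q5}}
  W25: {{q5},{q1,q5},{q2,q5},{q4,q5},{q1,q4,q5}}
  W34: {{q1},{q1,q2},{q1,q4},{q1,q5},{q1,q2,q4},{q1,q4,q5}}
  W35: {{q1,q2},{q1,q2,q4}} {{q1,q5},{q1,q4,q5}}
  W45: {{q3},{q2,q3},{q3,q4}} {{q1,q2},{q2,q4},{q1,q2,q4}} {{q1,q5},{q4,q5},{q1,q4,q5}}
  W145: {{q3},{q2,q3},{q3,q4}}
  W234: {{q1,q5},{q1,q4,q5}}
  W235: {{q1,q5},{q1,q4,q5}}
  W245: {{q1,q5},{q4,q5},{q1,q4,q5}}
  W345: {{q1,q2},{q1,q2,q4}} {{q1,q5},{q1,q4,q5}}
  W2345: {{q1,q5},{q1,q4,q5}}
C dims 5,11,6,1; δ0: rk 4, SNF 1^4; δ1: rk 5, SNF 1^5; δ2: rk 1, SNF 1^1
Ȟ^0 = (5 − 4) − 0 = 1, so Ȟ^0 ≅ Z
Ȟ^1 = (11 − 5) − 4 = 2, so Ȟ^1 ≅ Z^2
Ȟ^2 = (6 − 1) − 5 = 0, so Ȟ^2 ≅ 0


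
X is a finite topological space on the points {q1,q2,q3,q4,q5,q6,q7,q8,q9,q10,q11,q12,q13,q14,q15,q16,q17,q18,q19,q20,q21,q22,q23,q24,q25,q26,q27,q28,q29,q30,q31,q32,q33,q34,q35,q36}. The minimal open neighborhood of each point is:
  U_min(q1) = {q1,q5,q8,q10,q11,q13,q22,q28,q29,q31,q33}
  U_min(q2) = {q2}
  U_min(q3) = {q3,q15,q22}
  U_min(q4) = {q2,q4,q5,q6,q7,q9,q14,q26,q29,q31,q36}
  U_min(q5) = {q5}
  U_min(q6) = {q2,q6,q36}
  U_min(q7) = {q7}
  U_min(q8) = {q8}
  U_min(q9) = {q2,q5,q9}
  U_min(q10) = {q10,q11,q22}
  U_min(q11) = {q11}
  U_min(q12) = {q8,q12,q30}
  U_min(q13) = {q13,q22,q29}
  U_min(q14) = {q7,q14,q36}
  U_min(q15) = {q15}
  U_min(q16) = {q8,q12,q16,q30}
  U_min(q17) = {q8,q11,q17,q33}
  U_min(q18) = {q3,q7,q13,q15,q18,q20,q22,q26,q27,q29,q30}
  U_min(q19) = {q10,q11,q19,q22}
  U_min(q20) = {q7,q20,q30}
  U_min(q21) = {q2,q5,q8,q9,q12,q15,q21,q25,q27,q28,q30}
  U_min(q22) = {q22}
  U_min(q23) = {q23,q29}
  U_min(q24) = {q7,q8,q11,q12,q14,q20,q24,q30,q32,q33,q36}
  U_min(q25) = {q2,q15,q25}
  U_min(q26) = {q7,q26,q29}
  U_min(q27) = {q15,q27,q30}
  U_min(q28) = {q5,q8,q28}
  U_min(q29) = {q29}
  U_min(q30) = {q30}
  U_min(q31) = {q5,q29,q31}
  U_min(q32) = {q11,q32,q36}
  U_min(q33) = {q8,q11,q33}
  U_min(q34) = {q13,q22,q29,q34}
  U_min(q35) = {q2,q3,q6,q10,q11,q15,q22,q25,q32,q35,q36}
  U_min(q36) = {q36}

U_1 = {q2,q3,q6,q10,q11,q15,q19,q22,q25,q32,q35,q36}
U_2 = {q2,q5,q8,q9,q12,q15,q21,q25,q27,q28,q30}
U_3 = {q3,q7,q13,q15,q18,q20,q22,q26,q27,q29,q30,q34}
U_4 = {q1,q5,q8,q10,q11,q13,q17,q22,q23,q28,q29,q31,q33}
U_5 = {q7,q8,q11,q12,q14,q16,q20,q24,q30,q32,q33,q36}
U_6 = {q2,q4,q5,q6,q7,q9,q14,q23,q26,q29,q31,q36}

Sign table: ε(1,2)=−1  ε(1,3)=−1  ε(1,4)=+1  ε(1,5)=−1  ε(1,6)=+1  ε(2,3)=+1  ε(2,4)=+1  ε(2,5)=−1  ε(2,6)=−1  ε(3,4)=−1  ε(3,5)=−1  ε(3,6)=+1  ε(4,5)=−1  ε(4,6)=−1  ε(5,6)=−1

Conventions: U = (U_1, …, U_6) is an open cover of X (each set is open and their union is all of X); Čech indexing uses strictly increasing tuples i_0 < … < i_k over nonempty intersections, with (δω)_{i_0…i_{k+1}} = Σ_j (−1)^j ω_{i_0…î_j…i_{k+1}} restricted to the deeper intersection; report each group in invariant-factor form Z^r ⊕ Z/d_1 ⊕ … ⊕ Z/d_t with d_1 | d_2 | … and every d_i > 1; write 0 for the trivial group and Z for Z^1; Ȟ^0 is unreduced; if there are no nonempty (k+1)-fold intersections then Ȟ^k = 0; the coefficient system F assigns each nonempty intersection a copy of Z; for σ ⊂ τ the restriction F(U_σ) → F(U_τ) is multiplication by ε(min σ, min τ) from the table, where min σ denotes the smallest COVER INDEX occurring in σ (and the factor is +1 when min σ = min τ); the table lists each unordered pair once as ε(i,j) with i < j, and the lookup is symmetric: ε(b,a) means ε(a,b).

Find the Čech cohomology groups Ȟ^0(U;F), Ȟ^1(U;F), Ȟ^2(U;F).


Ȟ^0(U;F) ≅ 0; Ȟ^1(U;F) ≅ Z/2; Ȟ^2(U;F) ≅ Z

nerve simplices:
  U12={q2,q15,q25} U13={q3,q15,q22} U14={q10,q11,q22} U15={q11,q32,q36} U16={q2,q6,q36} U23={q15,q27,q30} U24={q5,q8,q28} U25={q8,q12,q30} U26={q2,q5,q9} U34={q13,q22,q29} U35={q7,q20,q30} U36={q7,q26,q29} U45={q8,q11,q33} U46={q5,q23,q29,q31} U56={q7,q14,q36}
  U123={q15} U126={q2} U134={q22} U145={q11} U156={q36} U235={q30} U245={q8} U246={q5} U346={q29} U356={q7}
C dims 6,15,10; δ0: rk 6, SNF 1^5·2; δ1: rk 9, SNF 1^9
degree 0: 6−6−0 = 0 → Ȟ^0 ≅ 0
degree 1: 15−9−6 = 0 plus torsion [2] → Ȟ^1 ≅ Z/2
degree 2: 10−0−9 = 1 → Ȟ^2 ≅ Z


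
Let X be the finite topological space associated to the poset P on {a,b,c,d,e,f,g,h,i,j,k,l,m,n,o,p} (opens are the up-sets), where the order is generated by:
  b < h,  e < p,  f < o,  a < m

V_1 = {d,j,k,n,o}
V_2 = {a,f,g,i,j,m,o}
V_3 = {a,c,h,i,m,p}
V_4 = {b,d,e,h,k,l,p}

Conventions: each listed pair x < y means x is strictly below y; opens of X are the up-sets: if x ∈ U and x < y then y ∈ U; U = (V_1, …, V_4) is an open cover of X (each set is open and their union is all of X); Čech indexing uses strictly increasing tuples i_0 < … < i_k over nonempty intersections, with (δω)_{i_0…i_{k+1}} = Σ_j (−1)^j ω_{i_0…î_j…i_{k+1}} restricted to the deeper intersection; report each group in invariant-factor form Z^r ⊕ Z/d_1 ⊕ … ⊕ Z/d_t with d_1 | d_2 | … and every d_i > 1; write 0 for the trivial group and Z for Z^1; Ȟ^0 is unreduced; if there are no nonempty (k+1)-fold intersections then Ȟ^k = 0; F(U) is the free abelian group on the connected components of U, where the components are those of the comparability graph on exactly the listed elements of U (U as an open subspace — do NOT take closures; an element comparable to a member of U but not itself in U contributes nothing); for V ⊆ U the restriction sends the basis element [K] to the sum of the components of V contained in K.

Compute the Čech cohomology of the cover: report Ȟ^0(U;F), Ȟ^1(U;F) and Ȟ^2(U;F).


nonempty overlaps:
  V12={j,o} V14={d,k} V23={a,i,m} V34={h,p}
components per intersection:
  V1: {d} {j} {k} {n} {o}
  V2: {a,m} {f,o} {g} {i} {j}
  V3: {a,m} {c} {h} {i} {p}
  V4: {b,h} {d} {e,p} {k} {l}
  V12: {j} {o}
  V14: {d} {k}
  V23: {a,m} {i}
  V34: {h} {p}
C dims 20,8; δ0: rk 8, SNF 1^8
degree 0: 20−8−0 = 12 → Ȟ^0 ≅ Z^12
degree 1: 8−0−8 = 0 → Ȟ^1 ≅ 0
degree 2: 0−0−0 = 0 → Ȟ^2 ≅ 0

Ȟ^0(U;F) ≅ Z^12; Ȟ^1(U;F) ≅ 0; Ȟ^2(U;F) ≅ 0


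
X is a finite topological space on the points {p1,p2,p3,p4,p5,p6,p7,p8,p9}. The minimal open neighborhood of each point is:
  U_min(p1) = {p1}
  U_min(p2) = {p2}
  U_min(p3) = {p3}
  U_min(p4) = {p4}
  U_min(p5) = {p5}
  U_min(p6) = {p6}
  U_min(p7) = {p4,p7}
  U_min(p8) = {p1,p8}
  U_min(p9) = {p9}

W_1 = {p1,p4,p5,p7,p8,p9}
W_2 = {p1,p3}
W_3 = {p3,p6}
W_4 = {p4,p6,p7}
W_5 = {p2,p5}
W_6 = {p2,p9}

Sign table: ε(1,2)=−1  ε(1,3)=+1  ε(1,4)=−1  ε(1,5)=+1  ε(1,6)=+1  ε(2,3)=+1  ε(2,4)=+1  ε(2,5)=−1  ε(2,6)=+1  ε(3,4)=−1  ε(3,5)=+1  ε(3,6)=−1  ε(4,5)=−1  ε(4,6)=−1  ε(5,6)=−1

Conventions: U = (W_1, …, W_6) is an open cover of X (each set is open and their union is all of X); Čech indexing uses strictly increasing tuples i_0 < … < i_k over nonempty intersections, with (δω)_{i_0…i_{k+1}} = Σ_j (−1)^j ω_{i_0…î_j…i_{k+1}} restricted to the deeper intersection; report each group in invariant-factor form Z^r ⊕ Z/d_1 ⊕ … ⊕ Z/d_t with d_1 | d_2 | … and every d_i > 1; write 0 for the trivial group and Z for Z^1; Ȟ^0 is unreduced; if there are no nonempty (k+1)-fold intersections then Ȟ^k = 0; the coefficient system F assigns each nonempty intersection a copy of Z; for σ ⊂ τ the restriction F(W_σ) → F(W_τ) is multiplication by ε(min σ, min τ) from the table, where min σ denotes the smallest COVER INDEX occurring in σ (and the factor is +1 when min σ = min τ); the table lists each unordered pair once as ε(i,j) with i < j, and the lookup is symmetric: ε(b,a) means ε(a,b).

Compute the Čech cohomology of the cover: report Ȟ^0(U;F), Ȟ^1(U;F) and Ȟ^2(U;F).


Ȟ^0 = 0,  Ȟ^1 = Z ⊕ Z/2,  Ȟ^2 = 0

nerve of the cover:
  W12={p1} W14={p4,p7} W15={p5} W16={p9} W23={p3} W34={p6} W56={p2}
C dims 6,7; δ0: rk 6, SNF 1^5·2
Ȟ^0 = (6 − 6) − 0 = 0, so Ȟ^0 ≅ 0
Ȟ^1 = (7 − 0) − 6 = 1 plus torsion [2], so Ȟ^1 ≅ Z ⊕ Z/2
Ȟ^2 = (0 − 0) − 0 = 0, so Ȟ^2 ≅ 0


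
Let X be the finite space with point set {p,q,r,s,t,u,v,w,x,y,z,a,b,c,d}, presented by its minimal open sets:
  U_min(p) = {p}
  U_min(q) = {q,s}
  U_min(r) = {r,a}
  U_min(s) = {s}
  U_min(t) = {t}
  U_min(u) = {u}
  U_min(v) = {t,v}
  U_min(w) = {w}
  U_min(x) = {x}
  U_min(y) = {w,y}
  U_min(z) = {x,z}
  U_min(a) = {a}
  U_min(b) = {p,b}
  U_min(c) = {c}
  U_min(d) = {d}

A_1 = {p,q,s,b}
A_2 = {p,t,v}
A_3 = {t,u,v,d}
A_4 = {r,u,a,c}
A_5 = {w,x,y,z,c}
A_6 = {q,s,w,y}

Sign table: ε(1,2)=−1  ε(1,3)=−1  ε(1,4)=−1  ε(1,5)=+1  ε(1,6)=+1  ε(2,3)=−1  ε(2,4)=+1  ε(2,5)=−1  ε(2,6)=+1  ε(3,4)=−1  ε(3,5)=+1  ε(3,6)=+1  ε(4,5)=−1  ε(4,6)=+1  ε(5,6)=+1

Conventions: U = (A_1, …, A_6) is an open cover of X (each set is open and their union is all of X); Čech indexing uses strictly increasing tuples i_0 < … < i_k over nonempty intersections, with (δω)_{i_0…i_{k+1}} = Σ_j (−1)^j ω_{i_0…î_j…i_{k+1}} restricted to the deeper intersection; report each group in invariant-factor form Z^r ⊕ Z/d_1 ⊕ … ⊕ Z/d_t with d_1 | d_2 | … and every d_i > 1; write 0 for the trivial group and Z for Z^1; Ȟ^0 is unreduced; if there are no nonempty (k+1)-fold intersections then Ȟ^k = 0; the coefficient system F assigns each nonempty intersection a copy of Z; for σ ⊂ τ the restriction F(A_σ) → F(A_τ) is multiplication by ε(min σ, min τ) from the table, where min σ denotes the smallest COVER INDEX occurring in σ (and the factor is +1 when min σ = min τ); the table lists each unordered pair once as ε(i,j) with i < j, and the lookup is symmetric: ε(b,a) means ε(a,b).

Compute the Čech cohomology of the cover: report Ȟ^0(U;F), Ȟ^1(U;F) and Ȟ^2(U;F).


nonempty overlaps:
  A12={p} A16={q,s} A23={t,v} A34={u} A45={c} A56={w,y}
C dims 6,6; δ0: rk 5, SNF 1^5
degree 0: 6−5−0 = 1 → Ȟ^0 ≅ Z
degree 1: 6−0−5 = 1 → Ȟ^1 ≅ Z
degree 2: 0−0−0 = 0 → Ȟ^2 ≅ 0

Ȟ^0 ≅ Z; Ȟ^1 ≅ Z; Ȟ^2 ≅ 0


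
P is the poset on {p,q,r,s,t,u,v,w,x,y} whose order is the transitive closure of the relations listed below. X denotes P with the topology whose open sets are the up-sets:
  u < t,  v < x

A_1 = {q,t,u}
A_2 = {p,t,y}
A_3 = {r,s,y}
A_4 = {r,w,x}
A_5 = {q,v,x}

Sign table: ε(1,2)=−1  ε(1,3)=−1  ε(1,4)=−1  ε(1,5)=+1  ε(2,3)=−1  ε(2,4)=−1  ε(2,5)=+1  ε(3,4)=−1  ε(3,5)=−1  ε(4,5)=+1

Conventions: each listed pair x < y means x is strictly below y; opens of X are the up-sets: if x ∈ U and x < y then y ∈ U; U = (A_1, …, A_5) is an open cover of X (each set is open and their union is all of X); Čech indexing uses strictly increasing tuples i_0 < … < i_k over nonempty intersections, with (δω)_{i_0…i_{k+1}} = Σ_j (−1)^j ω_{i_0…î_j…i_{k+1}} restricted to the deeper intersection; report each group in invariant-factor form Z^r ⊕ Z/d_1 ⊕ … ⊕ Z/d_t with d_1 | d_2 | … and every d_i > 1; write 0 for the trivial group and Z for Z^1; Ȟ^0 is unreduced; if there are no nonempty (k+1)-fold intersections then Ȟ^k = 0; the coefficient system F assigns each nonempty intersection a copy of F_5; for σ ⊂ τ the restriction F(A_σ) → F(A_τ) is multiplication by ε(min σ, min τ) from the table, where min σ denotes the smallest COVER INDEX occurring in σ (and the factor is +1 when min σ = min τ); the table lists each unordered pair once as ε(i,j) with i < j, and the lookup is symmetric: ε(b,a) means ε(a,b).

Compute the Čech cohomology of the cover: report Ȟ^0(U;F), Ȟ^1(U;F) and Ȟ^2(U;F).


nonempty intersections:
  A12={t} A15={q} A23={y} A34={r} A45={x}
C dims 5,5; δ0: rk_F5 5
Ȟ^0: (5−5)−0=0 ⇒ 0
Ȟ^1: (5−0)−5=0 ⇒ 0
Ȟ^2: (0−0)−0=0 ⇒ 0

Ȟ^0 = 0, Ȟ^1 = 0 and Ȟ^2 = 0


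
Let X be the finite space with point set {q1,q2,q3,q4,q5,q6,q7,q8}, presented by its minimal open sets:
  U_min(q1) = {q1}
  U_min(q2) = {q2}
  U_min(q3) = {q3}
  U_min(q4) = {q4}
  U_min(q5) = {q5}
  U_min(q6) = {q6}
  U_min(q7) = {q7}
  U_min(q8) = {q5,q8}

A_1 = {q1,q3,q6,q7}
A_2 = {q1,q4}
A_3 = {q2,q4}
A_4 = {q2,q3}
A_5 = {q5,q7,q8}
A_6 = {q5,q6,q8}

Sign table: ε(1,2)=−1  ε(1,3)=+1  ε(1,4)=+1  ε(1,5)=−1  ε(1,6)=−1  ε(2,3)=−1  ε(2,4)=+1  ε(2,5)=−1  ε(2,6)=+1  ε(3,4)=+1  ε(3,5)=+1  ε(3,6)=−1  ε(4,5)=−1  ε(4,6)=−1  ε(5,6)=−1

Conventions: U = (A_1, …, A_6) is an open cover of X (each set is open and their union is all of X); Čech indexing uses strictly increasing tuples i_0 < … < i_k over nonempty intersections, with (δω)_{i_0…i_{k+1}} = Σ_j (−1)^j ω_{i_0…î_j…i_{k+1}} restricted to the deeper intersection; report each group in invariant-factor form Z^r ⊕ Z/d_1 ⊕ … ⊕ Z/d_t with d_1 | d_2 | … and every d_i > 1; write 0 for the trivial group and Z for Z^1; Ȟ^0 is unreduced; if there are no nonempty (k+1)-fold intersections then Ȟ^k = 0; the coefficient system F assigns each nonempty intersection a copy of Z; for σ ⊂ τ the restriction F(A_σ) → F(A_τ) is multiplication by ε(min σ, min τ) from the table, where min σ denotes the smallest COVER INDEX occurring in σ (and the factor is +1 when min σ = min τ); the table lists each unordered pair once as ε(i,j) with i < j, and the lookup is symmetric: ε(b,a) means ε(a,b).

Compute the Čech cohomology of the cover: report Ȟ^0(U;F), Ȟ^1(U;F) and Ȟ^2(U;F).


Ȟ^0 ≅ 0, Ȟ^1 ≅ Z ⊕ Z/2, Ȟ^2 ≅ 0

nonempty overlaps:
  A12={q1} A14={q3} A15={q7} A16={q6} A23={q4} A34={q2} A56={q5,q8}
C dims 6,7; δ0: rk 6, SNF 1^5·2
degree 0: 6−6−0 = 0 → Ȟ^0 ≅ 0
degree 1: 7−0−6 = 1 plus torsion [2] → Ȟ^1 ≅ Z ⊕ Z/2
degree 2: 0−0−0 = 0 → Ȟ^2 ≅ 0


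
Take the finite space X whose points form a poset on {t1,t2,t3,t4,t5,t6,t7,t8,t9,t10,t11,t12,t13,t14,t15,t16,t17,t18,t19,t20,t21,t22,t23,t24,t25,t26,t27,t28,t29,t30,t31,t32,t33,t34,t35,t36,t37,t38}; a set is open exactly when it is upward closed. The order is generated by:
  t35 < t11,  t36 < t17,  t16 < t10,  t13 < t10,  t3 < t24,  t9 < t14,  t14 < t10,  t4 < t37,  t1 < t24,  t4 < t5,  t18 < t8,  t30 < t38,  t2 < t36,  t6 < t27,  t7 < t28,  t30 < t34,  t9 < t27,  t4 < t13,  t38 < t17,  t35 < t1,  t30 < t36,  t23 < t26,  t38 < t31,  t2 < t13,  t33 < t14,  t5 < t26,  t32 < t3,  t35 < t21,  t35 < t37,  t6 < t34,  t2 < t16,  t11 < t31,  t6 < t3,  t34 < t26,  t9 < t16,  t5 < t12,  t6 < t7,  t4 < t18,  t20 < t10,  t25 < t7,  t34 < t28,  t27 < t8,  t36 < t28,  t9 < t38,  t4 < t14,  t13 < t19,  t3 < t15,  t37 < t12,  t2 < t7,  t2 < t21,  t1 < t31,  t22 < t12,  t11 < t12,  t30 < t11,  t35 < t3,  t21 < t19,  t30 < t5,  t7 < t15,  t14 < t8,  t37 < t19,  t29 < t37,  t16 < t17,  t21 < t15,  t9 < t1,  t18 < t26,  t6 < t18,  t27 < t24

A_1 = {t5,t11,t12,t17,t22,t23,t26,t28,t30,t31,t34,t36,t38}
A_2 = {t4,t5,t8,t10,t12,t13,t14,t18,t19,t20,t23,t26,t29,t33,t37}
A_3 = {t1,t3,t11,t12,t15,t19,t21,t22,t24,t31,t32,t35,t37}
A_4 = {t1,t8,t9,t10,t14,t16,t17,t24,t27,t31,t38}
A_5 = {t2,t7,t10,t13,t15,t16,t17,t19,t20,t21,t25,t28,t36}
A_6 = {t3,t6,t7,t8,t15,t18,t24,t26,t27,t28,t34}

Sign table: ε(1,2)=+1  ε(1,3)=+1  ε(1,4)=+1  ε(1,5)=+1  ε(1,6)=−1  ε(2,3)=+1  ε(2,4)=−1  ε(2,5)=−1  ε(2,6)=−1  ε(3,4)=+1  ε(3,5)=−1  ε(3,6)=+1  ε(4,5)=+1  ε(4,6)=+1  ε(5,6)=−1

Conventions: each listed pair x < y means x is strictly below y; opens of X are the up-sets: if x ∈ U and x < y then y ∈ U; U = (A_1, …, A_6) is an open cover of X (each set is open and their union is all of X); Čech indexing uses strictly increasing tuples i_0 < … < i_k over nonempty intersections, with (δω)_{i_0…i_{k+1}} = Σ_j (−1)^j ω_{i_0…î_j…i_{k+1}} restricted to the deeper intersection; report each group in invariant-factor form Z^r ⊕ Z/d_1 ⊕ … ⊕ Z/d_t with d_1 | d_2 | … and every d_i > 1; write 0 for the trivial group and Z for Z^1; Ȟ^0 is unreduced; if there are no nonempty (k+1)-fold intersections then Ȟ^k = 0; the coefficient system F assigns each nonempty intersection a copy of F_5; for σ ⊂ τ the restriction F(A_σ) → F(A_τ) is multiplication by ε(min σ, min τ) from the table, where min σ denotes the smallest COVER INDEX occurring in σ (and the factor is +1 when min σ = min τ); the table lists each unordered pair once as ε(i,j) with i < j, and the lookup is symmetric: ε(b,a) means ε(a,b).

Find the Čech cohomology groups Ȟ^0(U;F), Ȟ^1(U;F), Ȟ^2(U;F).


Ȟ^0(U;F) ≅ 0; Ȟ^1(U;F) ≅ 0; Ȟ^2(U;F) ≅ Z/5

cover nerve:
  A12={t5,t12,t23,t26} A13={t11,t12,t22,t31} A14={t17,t31,t38} A15={t17,t28,t36} A16={t26,t28,t34} A23={t12,t19,t37} A24={t8,t10,t14} A25={t10,t13,t19,t20} A26={t8,t18,t26} A34={t1,t24,t31} A35={t15,t19,t21} A36={t3,t15,t24} A45={t10,t16,t17} A46={t8,t24,t27} A56={t7,t15,t28}
  A123={t12} A126={t26} A134={t31} A145={t17} A156={t28} A235={t19} A245={t10} A246={t8} A346={t24} A356={t15}
C dims 6,15,10; δ0: rk_F5 6; δ1: rk_F5 9
Ȟ^0: (6−6)−0=0 ⇒ 0
Ȟ^1: (15−9)−6=0 ⇒ 0
Ȟ^2: (10−0)−9=1 ⇒ Z/5


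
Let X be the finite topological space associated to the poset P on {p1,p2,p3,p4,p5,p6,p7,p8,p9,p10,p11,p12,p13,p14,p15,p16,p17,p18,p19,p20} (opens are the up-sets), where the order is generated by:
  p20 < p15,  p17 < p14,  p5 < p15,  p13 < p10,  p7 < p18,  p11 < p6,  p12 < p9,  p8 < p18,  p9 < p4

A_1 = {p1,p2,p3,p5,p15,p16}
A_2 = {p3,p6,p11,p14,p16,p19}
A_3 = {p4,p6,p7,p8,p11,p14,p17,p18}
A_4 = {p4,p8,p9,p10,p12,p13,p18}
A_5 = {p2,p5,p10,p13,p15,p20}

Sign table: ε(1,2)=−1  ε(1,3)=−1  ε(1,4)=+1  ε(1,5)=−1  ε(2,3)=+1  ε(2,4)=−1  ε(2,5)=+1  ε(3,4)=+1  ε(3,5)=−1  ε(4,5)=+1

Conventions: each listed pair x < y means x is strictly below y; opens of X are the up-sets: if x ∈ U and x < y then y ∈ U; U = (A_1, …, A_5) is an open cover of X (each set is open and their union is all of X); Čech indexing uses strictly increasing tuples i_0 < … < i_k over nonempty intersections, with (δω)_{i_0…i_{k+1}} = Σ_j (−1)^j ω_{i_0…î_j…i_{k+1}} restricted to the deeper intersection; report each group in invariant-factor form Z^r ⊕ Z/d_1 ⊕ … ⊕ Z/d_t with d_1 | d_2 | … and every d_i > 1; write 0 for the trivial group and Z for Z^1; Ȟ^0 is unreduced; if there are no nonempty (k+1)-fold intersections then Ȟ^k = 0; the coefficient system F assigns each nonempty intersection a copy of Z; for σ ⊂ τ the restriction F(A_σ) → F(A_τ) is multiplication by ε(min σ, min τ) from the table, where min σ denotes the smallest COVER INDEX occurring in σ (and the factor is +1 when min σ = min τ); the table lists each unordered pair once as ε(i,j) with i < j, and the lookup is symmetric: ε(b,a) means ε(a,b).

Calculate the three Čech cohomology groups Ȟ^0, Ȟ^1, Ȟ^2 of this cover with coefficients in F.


Ȟ^0(U;F) ≅ Z, Ȟ^1(U;F) ≅ Z and Ȟ^2(U;F) ≅ 0

nerve simplices:
  A12={p3,p16} A15={p2,p5,p15} A23={p6,p11,p14} A34={p4,p8,p18} A45={p10,p13}
C dims 5,5; δ0: rk 4, SNF 1^4
degree 0: 5−4−0 = 1 → Ȟ^0 ≅ Z
degree 1: 5−0−4 = 1 → Ȟ^1 ≅ Z
degree 2: 0−0−0 = 0 → Ȟ^2 ≅ 0


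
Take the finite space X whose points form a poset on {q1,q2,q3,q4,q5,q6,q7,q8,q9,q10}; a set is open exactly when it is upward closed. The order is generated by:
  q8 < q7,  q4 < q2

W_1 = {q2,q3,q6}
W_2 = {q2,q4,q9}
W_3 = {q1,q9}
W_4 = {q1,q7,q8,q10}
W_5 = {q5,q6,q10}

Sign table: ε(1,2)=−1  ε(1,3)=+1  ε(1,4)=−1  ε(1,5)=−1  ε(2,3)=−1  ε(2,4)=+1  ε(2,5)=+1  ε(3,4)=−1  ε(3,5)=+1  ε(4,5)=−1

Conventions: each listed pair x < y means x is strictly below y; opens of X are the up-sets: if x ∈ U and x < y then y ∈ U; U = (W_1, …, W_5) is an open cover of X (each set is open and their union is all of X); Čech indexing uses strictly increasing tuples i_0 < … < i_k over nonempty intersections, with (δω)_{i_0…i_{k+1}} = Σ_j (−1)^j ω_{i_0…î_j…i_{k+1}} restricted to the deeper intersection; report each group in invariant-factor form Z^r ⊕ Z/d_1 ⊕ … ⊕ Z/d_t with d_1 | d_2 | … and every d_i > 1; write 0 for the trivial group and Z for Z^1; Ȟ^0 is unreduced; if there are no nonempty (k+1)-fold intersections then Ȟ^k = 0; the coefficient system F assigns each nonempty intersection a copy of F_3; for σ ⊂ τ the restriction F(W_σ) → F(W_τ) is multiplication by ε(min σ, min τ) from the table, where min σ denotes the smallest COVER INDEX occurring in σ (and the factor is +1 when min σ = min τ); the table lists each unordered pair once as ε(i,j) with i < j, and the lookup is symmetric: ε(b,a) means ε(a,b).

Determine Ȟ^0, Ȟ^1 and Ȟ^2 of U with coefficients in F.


nerve of the cover:
  W12={q2} W15={q6} W23={q9} W34={q1} W45={q10}
C dims 5,5; δ0: rk_F3 5
Ȟ^0 = (5 − 5) − 0 = 0, so Ȟ^0 ≅ 0
Ȟ^1 = (5 − 0) − 5 = 0, so Ȟ^1 ≅ 0
Ȟ^2 = (0 − 0) − 0 = 0, so Ȟ^2 ≅ 0

Ȟ^0 ≅ 0,  Ȟ^1 ≅ 0,  Ȟ^2 ≅ 0


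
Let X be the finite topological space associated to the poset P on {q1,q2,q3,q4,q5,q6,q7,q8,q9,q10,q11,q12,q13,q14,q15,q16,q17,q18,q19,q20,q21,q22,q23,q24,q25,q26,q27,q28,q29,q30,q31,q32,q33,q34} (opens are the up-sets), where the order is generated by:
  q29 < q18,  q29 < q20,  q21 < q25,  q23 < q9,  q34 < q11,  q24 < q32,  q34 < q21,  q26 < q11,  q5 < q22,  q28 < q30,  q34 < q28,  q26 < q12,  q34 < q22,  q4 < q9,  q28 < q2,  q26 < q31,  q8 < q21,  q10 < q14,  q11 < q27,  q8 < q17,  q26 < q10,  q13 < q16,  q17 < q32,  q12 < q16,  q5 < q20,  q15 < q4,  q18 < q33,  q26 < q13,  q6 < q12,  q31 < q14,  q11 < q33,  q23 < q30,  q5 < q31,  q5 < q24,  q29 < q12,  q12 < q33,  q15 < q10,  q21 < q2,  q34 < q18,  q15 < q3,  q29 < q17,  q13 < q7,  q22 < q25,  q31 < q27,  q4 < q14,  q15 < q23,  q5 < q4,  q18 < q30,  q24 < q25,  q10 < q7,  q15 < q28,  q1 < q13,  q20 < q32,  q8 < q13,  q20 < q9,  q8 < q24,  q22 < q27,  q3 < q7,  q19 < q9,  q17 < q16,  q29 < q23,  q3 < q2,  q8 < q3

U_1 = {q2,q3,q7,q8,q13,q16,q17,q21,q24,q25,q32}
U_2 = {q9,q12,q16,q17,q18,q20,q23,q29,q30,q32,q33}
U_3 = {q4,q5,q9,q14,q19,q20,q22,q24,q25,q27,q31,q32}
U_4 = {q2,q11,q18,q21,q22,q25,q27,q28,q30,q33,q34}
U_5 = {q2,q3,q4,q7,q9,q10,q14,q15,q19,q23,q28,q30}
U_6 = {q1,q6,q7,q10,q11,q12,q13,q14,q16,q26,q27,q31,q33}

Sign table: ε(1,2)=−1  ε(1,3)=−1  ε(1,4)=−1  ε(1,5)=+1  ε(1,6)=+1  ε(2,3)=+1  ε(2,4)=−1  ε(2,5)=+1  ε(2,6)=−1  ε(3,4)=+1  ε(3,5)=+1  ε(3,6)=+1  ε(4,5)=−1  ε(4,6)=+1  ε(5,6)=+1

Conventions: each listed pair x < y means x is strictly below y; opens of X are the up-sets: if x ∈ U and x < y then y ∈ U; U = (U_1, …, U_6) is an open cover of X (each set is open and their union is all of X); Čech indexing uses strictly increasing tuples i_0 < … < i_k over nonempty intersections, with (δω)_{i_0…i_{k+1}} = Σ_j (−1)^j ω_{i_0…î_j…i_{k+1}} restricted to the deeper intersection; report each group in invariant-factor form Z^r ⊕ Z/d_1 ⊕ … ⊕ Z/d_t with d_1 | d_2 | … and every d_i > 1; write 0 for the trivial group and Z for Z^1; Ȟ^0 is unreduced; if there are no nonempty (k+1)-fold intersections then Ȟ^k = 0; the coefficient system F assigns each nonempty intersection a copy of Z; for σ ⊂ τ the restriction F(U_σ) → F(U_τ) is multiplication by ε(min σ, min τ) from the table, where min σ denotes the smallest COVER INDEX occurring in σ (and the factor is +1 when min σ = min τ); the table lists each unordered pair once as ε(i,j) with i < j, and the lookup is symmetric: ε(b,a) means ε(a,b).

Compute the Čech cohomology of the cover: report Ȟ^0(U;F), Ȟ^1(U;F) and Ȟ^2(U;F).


cover nerve:
  U12={q16,q17,q32} U13={q24,q25,q32} U14={q2,q21,q25} U15={q2,q3,q7} U16={q7,q13,q16} U23={q9,q20,q32} U24={q18,q30,q33} U25={q9,q23,q30} U26={q12,q16,q33} U34={q22,q25,q27} U35={q4,q9,q14,q19} U36={q14,q27,q31} U45={q2,q28,q30} U46={q11,q27,q33} U56={q7,q10,q14}
  U123={q32} U126={q16} U134={q25} U145={q2} U156={q7} U235={q9} U245={q30} U246={q33} U346={q27} U356={q14}
C dims 6,15,10; δ0: rk 6, SNF 1^5·2; δ1: rk 9, SNF 1^9
Ȟ^0: (6−6)−0=0 ⇒ 0
Ȟ^1: (15−9)−6=0 plus torsion [2] ⇒ Z/2
Ȟ^2: (10−0)−9=1 ⇒ Z

Ȟ^0(U;F) ≅ 0, Ȟ^1(U;F) ≅ Z/2 and Ȟ^2(U;F) ≅ Z
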